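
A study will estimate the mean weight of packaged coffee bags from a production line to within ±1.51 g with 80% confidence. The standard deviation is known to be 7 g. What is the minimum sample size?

36

For a mean, the margin of error is E = z·σ/√n, so n = (zσ/E)².
At 80% confidence, z = 1.282.
n = (1.282 × 7 / 1.51)² = 35.32
Round up: n = 36.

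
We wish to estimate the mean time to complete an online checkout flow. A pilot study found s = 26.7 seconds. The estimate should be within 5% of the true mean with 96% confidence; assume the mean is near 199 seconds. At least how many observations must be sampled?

For a mean, the margin of error is E = z·σ/√n, so n = (zσ/E)².
At 96% confidence, z = 2.054.
E = 5% of 199 = 9.95 seconds.
n = (2.054 × 26.7 / 9.95)² = 30.38
Round up: n = 31.

31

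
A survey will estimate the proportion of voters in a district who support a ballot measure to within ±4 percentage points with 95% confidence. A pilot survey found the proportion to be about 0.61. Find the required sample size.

For a proportion with margin E = 0.04 at 95% confidence, z = 1.960.
n = p̂(1−p̂)(z/E)² = 0.61 × 0.39 × (1.960/0.04)² = 571.20
Round up: n = 572.

572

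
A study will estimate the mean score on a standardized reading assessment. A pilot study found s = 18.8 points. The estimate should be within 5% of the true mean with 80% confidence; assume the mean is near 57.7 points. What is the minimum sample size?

n = 70

For a mean, the margin of error is E = z·σ/√n, so n = (zσ/E)².
At 80% confidence, z = 1.282.
E = 5% of 57.7 = 2.885 points.
n = (1.282 × 18.8 / 2.885)² = 69.79
Round up: n = 70.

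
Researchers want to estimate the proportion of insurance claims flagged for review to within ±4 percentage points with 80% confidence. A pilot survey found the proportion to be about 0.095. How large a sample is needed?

89

For a proportion with margin E = 0.04 at 80% confidence, z = 1.282.
n = p̂(1−p̂)(z/E)² = 0.095 × 0.905 × (1.282/0.04)² = 88.31
Round up: n = 89.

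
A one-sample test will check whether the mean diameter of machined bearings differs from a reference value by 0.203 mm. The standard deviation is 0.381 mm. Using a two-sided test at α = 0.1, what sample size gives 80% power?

22

For a one-sample z-test, n = ((z_{α/2} + z_β)·σ/δ)².
z_{α/2} = 1.645 (two-sided α = 0.1); z_β = 0.842 (power 80% → β = 0.2).
n = (2.487 × 0.381 / 0.203)² = 21.79
Round up: n = 22.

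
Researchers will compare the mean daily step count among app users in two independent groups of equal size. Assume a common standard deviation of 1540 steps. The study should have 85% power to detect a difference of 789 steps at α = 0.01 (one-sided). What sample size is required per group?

For two equal groups, n per group = 2·((z_α + z_β)·σ/δ)².
z_α = 2.326; z_β = 1.036 (power 85%).
n = 2 × (3.362 × 1540 / 789)² = 2 × 43.06 = 86.12
Round up: n = 87 per group.

87 per group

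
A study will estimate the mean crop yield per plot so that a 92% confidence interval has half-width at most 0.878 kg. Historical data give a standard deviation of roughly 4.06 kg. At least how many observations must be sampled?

For a mean, the margin of error is E = z·σ/√n, so n = (zσ/E)².
At 92% confidence, z = 1.751.
n = (1.751 × 4.06 / 0.878)² = 65.56
Round up: n = 66.

66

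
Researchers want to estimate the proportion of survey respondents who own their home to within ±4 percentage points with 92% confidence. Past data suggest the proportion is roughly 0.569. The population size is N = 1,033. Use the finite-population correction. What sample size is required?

324

For a proportion with margin E = 0.04 at 92% confidence, z = 1.751.
n = p̂(1−p̂)(z/E)² = 0.569 × 0.431 × (1.751/0.04)² = 469.94 — call this n₀.
Finite-population correction with N = 1,033: n = n₀ / (1 + (n₀−1)/N) = 469.94 / 1.454 = 323.20
Round up: n = 324.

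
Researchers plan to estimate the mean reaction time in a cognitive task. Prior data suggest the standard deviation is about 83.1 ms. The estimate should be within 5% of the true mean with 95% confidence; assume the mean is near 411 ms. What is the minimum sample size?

63

For a mean, the margin of error is E = z·σ/√n, so n = (zσ/E)².
At 95% confidence, z = 1.960.
E = 5% of 411 = 20.55 ms.
n = (1.960 × 83.1 / 20.55)² = 62.82
Round up: n = 63.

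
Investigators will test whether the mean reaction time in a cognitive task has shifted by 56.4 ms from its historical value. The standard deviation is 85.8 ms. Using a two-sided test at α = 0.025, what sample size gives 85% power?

For a one-sample z-test, n = ((z_{α/2} + z_β)·σ/δ)².
z_{α/2} = 2.241 (two-sided α = 0.025); z_β = 1.036 (power 85% → β = 0.15).
n = (3.277 × 85.8 / 56.4)² = 24.85
Round up: n = 25.

n = 25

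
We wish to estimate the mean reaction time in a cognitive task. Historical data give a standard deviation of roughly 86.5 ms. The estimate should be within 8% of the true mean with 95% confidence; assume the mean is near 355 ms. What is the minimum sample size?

n = 36

For a mean, the margin of error is E = z·σ/√n, so n = (zσ/E)².
At 95% confidence, z = 1.960.
E = 8% of 355 = 28.4 ms.
n = (1.960 × 86.5 / 28.4)² = 35.64
Round up: n = 36.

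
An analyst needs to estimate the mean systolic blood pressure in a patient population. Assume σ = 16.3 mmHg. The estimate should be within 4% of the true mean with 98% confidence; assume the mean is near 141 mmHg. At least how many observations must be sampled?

For a mean, the margin of error is E = z·σ/√n, so n = (zσ/E)².
At 98% confidence, z = 2.326.
E = 4% of 141 = 5.64 mmHg.
n = (2.326 × 16.3 / 5.64)² = 45.19
Round up: n = 46.

46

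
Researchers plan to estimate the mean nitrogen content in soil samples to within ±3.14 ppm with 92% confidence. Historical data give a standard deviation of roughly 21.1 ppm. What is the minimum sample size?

139

For a mean, the margin of error is E = z·σ/√n, so n = (zσ/E)².
At 92% confidence, z = 1.751.
n = (1.751 × 21.1 / 3.14)² = 138.45
Round up: n = 139.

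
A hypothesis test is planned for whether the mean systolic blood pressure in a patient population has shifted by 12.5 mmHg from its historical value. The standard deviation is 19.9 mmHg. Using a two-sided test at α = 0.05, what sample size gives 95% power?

n = 33

For a one-sample z-test, n = ((z_{α/2} + z_β)·σ/δ)².
z_{α/2} = 1.960 (two-sided α = 0.05); z_β = 1.645 (power 95% → β = 0.05).
n = (3.605 × 19.9 / 12.5)² = 32.94
Round up: n = 33.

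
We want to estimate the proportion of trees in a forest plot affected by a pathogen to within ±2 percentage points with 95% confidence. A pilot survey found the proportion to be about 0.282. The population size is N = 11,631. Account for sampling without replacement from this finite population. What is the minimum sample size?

n = 1667

For a proportion with margin E = 0.02 at 95% confidence, z = 1.960.
n = p̂(1−p̂)(z/E)² = 0.282 × 0.718 × (1.960/0.02)² = 1944.58 — call this n₀.
Finite-population correction with N = 11,631: n = n₀ / (1 + (n₀−1)/N) = 1944.58 / 1.167 = 1666.31
Round up: n = 1667.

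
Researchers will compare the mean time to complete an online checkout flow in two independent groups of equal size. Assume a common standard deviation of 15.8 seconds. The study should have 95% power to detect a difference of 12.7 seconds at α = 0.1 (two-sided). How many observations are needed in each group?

For two equal groups, n per group = 2·((z_{α/2} + z_β)·σ/δ)².
z_{α/2} = 1.645; z_β = 1.645 (power 95%).
n = 2 × (3.290 × 15.8 / 12.7)² = 2 × 16.75 = 33.50
Round up: n = 34 per group.

34 per group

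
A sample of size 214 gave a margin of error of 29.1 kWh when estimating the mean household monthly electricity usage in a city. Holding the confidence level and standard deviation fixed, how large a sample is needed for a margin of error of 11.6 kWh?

1347

Margin of error scales as 1/√n, so n₂ = n₁·(E₁/E₂)².
n₂ = 214 × (29.1/11.6)² = 214 × 6.293 = 1346.70
Round up: n₂ = 1347.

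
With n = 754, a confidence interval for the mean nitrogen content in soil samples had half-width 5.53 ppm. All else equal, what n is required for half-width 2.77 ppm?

Margin of error scales as 1/√n, so n₂ = n₁·(E₁/E₂)².
n₂ = 754 × (5.53/2.77)² = 754 × 3.986 = 3005.44
Round up: n₂ = 3006.

n = 3006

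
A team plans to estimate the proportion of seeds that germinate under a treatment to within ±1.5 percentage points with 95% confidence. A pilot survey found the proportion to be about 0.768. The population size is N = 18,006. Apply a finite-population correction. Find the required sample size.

For a proportion with margin E = 0.015 at 95% confidence, z = 1.960.
n = p̂(1−p̂)(z/E)² = 0.768 × 0.232 × (1.960/0.015)² = 3042.14 — call this n₀.
Finite-population correction with N = 18,006: n = n₀ / (1 + (n₀−1)/N) = 3042.14 / 1.169 = 2602.34
Round up: n = 2603.

2603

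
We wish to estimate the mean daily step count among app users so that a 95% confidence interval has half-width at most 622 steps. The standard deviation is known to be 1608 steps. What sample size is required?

26

For a mean, the margin of error is E = z·σ/√n, so n = (zσ/E)².
At 95% confidence, z = 1.960.
n = (1.960 × 1608 / 622)² = 25.67
Round up: n = 26.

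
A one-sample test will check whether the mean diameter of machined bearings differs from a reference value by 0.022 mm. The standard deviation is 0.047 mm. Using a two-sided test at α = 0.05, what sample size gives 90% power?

For a one-sample z-test, n = ((z_{α/2} + z_β)·σ/δ)².
z_{α/2} = 1.960 (two-sided α = 0.05); z_β = 1.282 (power 90% → β = 0.1).
n = (3.242 × 0.047 / 0.022)² = 47.97
Round up: n = 48.

48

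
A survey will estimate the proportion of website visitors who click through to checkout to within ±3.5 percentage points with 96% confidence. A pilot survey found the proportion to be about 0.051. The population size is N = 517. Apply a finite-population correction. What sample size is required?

For a proportion with margin E = 0.035 at 96% confidence, z = 2.054.
n = p̂(1−p̂)(z/E)² = 0.051 × 0.949 × (2.054/0.035)² = 166.69 — call this n₀.
Finite-population correction with N = 517: n = n₀ / (1 + (n₀−1)/N) = 166.69 / 1.32 = 126.28
Round up: n = 127.

n = 127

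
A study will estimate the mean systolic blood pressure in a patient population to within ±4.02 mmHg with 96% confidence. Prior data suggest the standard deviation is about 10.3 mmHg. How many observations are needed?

For a mean, the margin of error is E = z·σ/√n, so n = (zσ/E)².
At 96% confidence, z = 2.054.
n = (2.054 × 10.3 / 4.02)² = 27.70
Round up: n = 28.

28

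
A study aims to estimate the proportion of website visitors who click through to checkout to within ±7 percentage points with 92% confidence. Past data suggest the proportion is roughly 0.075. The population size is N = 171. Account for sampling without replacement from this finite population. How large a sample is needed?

35

For a proportion with margin E = 0.07 at 92% confidence, z = 1.751.
n = p̂(1−p̂)(z/E)² = 0.075 × 0.925 × (1.751/0.07)² = 43.41 — call this n₀.
Finite-population correction with N = 171: n = n₀ / (1 + (n₀−1)/N) = 43.41 / 1.248 = 34.78
Round up: n = 35.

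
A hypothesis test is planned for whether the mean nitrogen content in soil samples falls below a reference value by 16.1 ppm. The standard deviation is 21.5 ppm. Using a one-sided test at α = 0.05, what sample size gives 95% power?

20

For a one-sample z-test, n = ((z_α + z_β)·σ/δ)².
z_α = 1.645 (one-sided α = 0.05); z_β = 1.645 (power 95% → β = 0.05).
n = (3.290 × 21.5 / 16.1)² = 19.30
Round up: n = 20.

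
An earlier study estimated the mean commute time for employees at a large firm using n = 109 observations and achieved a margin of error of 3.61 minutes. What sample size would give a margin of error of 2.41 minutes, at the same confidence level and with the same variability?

245

Margin of error scales as 1/√n, so n₂ = n₁·(E₁/E₂)².
n₂ = 109 × (3.61/2.41)² = 109 × 2.244 = 244.60
Round up: n₂ = 245.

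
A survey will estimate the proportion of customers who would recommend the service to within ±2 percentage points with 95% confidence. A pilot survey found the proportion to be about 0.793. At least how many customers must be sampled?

1577

For a proportion with margin E = 0.02 at 95% confidence, z = 1.960.
n = p̂(1−p̂)(z/E)² = 0.793 × 0.207 × (1.960/0.02)² = 1576.51
Round up: n = 1577.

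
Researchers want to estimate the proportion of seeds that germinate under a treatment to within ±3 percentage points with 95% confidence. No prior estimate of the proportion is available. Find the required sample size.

n = 1068

For a proportion with margin E = 0.03 at 95% confidence, z = 1.960.
With no prior estimate, use p = 0.5, which maximizes p(1−p) at 0.25.
n = 0.25 × (z/E)² = 0.25 × (1.960/0.03)² = 1067.11
Round up: n = 1068.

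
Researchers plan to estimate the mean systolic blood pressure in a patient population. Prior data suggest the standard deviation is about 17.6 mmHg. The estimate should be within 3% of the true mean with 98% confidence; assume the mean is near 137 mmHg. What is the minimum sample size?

For a mean, the margin of error is E = z·σ/√n, so n = (zσ/E)².
At 98% confidence, z = 2.326.
E = 3% of 137 = 4.11 mmHg.
n = (2.326 × 17.6 / 4.11)² = 99.21
Round up: n = 100.

100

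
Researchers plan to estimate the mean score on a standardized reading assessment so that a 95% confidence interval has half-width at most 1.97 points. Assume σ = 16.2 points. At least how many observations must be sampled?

260

For a mean, the margin of error is E = z·σ/√n, so n = (zσ/E)².
At 95% confidence, z = 1.960.
n = (1.960 × 16.2 / 1.97)² = 259.78
Round up: n = 260.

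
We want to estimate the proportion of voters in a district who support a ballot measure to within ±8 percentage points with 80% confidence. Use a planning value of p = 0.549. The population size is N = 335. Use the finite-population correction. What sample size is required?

For a proportion with margin E = 0.08 at 80% confidence, z = 1.282.
n = p̂(1−p̂)(z/E)² = 0.549 × 0.451 × (1.282/0.08)² = 63.58 — call this n₀.
Finite-population correction with N = 335: n = n₀ / (1 + (n₀−1)/N) = 63.58 / 1.187 = 53.56
Round up: n = 54.

n = 54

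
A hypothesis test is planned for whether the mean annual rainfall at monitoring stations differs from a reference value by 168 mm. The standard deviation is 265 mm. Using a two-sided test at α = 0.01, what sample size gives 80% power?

For a one-sample z-test, n = ((z_{α/2} + z_β)·σ/δ)².
z_{α/2} = 2.576 (two-sided α = 0.01); z_β = 0.842 (power 80% → β = 0.2).
n = (3.418 × 265 / 168)² = 29.07
Round up: n = 30.

30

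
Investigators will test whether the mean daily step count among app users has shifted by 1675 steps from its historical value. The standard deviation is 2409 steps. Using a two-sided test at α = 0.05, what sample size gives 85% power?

n = 19

For a one-sample z-test, n = ((z_{α/2} + z_β)·σ/δ)².
z_{α/2} = 1.960 (two-sided α = 0.05); z_β = 1.036 (power 85% → β = 0.15).
n = (2.996 × 2409 / 1675)² = 18.57
Round up: n = 19.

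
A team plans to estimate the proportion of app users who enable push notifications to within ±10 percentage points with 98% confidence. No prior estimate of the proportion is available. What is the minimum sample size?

136

For a proportion with margin E = 0.1 at 98% confidence, z = 2.326.
With no prior estimate, use p = 0.5, which maximizes p(1−p) at 0.25.
n = 0.25 × (z/E)² = 0.25 × (2.326/0.1)² = 135.26
Round up: n = 136.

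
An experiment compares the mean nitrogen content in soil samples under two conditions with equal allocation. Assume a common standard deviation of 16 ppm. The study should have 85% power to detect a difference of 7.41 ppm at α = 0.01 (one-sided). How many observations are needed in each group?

106 per group

For two equal groups, n per group = 2·((z_α + z_β)·σ/δ)².
z_α = 2.326; z_β = 1.036 (power 85%).
n = 2 × (3.362 × 16 / 7.41)² = 2 × 52.70 = 105.40
Round up: n = 106 per group.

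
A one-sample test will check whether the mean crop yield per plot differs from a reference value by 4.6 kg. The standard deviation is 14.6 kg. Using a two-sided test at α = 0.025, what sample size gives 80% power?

96

For a one-sample z-test, n = ((z_{α/2} + z_β)·σ/δ)².
z_{α/2} = 2.241 (two-sided α = 0.025); z_β = 0.842 (power 80% → β = 0.2).
n = (3.083 × 14.6 / 4.6)² = 95.75
Round up: n = 96.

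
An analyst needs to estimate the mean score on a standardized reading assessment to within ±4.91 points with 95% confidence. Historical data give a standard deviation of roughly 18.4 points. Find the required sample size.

For a mean, the margin of error is E = z·σ/√n, so n = (zσ/E)².
At 95% confidence, z = 1.960.
n = (1.960 × 18.4 / 4.91)² = 53.95
Round up: n = 54.

54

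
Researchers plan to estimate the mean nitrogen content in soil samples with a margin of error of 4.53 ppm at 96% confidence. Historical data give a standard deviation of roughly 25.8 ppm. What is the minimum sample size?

137

For a mean, the margin of error is E = z·σ/√n, so n = (zσ/E)².
At 96% confidence, z = 2.054.
n = (2.054 × 25.8 / 4.53)² = 136.85
Round up: n = 137.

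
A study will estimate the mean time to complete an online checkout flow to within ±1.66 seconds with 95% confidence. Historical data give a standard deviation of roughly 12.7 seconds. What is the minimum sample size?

For a mean, the margin of error is E = z·σ/√n, so n = (zσ/E)².
At 95% confidence, z = 1.960.
n = (1.960 × 12.7 / 1.66)² = 224.86
Round up: n = 225.

n = 225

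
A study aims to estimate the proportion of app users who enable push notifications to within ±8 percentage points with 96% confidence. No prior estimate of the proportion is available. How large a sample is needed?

n = 165

For a proportion with margin E = 0.08 at 96% confidence, z = 2.054.
With no prior estimate, use p = 0.5, which maximizes p(1−p) at 0.25.
n = 0.25 × (z/E)² = 0.25 × (2.054/0.08)² = 164.80
Round up: n = 165.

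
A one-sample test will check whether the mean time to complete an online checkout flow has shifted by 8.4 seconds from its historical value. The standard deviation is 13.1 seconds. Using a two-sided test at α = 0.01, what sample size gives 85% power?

n = 32

For a one-sample z-test, n = ((z_{α/2} + z_β)·σ/δ)².
z_{α/2} = 2.576 (two-sided α = 0.01); z_β = 1.036 (power 85% → β = 0.15).
n = (3.612 × 13.1 / 8.4)² = 31.73
Round up: n = 32.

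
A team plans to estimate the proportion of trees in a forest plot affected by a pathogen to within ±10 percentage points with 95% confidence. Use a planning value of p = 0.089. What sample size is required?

32

For a proportion with margin E = 0.1 at 95% confidence, z = 1.960.
n = p̂(1−p̂)(z/E)² = 0.089 × 0.911 × (1.960/0.1)² = 31.15
Round up: n = 32.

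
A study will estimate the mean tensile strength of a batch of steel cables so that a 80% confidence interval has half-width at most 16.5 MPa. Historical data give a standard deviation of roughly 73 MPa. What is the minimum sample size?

For a mean, the margin of error is E = z·σ/√n, so n = (zσ/E)².
At 80% confidence, z = 1.282.
n = (1.282 × 73 / 16.5)² = 32.17
Round up: n = 33.

33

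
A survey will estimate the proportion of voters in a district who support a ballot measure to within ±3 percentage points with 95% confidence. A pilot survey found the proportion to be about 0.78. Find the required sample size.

For a proportion with margin E = 0.03 at 95% confidence, z = 1.960.
n = p̂(1−p̂)(z/E)² = 0.78 × 0.22 × (1.960/0.03)² = 732.47
Round up: n = 733.

733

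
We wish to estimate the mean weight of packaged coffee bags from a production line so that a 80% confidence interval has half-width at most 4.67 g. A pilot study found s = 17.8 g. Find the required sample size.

For a mean, the margin of error is E = z·σ/√n, so n = (zσ/E)².
At 80% confidence, z = 1.282.
n = (1.282 × 17.8 / 4.67)² = 23.88
Round up: n = 24.

24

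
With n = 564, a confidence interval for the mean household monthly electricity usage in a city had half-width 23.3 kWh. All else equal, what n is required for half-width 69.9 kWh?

63

Margin of error scales as 1/√n, so n₂ = n₁·(E₁/E₂)².
n₂ = 564 × (23.3/69.9)² = 564 × 0.1111 = 62.66
Round up: n₂ = 63.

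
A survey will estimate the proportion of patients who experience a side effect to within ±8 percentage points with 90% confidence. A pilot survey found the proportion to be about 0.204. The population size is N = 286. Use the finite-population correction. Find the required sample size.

For a proportion with margin E = 0.08 at 90% confidence, z = 1.645.
n = p̂(1−p̂)(z/E)² = 0.204 × 0.796 × (1.645/0.08)² = 68.66 — call this n₀.
Finite-population correction with N = 286: n = n₀ / (1 + (n₀−1)/N) = 68.66 / 1.237 = 55.51
Round up: n = 56.

56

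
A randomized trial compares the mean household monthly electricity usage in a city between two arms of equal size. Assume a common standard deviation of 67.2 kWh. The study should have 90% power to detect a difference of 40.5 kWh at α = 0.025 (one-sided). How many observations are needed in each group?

58 per group

For two equal groups, n per group = 2·((z_α + z_β)·σ/δ)².
z_α = 1.960; z_β = 1.282 (power 90%).
n = 2 × (3.242 × 67.2 / 40.5)² = 2 × 28.94 = 57.88
Round up: n = 58 per group.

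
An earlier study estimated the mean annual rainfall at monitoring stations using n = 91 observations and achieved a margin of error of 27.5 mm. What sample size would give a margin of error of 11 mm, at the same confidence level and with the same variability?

Margin of error scales as 1/√n, so n₂ = n₁·(E₁/E₂)².
n₂ = 91 × (27.5/11)² = 91 × 6.25 = 568.75
Round up: n₂ = 569.

n = 569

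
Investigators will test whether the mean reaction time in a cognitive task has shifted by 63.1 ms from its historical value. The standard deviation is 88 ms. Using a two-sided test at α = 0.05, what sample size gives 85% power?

n = 18

For a one-sample z-test, n = ((z_{α/2} + z_β)·σ/δ)².
z_{α/2} = 1.960 (two-sided α = 0.05); z_β = 1.036 (power 85% → β = 0.15).
n = (2.996 × 88 / 63.1)² = 17.46
Round up: n = 18.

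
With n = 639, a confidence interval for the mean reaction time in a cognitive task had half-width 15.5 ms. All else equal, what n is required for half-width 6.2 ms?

Margin of error scales as 1/√n, so n₂ = n₁·(E₁/E₂)².
n₂ = 639 × (15.5/6.2)² = 639 × 6.25 = 3993.75
Round up: n₂ = 3994.

n = 3994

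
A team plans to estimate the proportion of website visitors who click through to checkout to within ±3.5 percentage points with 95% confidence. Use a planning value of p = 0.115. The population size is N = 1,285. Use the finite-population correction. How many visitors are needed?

For a proportion with margin E = 0.035 at 95% confidence, z = 1.960.
n = p̂(1−p̂)(z/E)² = 0.115 × 0.885 × (1.960/0.035)² = 319.17 — call this n₀.
Finite-population correction with N = 1,285: n = n₀ / (1 + (n₀−1)/N) = 319.17 / 1.248 = 255.75
Round up: n = 256.

n = 256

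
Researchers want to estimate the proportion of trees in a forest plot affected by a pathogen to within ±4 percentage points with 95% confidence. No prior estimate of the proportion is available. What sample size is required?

601

For a proportion with margin E = 0.04 at 95% confidence, z = 1.960.
With no prior estimate, use p = 0.5, which maximizes p(1−p) at 0.25.
n = 0.25 × (z/E)² = 0.25 × (1.960/0.04)² = 600.25
Round up: n = 601.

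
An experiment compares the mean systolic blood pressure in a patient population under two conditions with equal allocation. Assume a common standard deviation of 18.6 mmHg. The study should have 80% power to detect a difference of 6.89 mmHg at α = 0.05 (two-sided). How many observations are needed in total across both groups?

For two equal groups, n per group = 2·((z_{α/2} + z_β)·σ/δ)².
z_{α/2} = 1.960; z_β = 0.842 (power 80%).
n = 2 × (2.802 × 18.6 / 6.89)² = 2 × 57.22 = 114.44
Round up: n = 115 per group.
Total across both groups: 2 × 115 = 230.

230 total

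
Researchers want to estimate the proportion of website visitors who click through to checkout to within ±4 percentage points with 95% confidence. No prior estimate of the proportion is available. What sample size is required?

For a proportion with margin E = 0.04 at 95% confidence, z = 1.960.
With no prior estimate, use p = 0.5, which maximizes p(1−p) at 0.25.
n = 0.25 × (z/E)² = 0.25 × (1.960/0.04)² = 600.25
Round up: n = 601.

601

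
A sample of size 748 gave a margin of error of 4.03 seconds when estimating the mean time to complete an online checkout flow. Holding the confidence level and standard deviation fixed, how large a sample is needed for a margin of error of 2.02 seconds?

Margin of error scales as 1/√n, so n₂ = n₁·(E₁/E₂)².
n₂ = 748 × (4.03/2.02)² = 748 × 3.98 = 2977.04
Round up: n₂ = 2978.

2978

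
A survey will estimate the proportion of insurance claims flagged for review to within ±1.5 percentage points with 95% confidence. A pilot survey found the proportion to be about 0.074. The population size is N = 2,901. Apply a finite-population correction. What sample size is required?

For a proportion with margin E = 0.015 at 95% confidence, z = 1.960.
n = p̂(1−p̂)(z/E)² = 0.074 × 0.926 × (1.960/0.015)² = 1169.96 — call this n₀.
Finite-population correction with N = 2,901: n = n₀ / (1 + (n₀−1)/N) = 1169.96 / 1.403 = 833.90
Round up: n = 834.

n = 834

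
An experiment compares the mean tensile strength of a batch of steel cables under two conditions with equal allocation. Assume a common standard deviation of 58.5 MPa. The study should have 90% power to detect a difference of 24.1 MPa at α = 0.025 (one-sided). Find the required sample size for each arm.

124 per group

For two equal groups, n per group = 2·((z_α + z_β)·σ/δ)².
z_α = 1.960; z_β = 1.282 (power 90%).
n = 2 × (3.242 × 58.5 / 24.1)² = 2 × 61.93 = 123.86
Round up: n = 124 per group.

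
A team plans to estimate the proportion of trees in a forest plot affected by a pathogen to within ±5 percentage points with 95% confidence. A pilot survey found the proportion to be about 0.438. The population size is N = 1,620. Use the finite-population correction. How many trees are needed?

For a proportion with margin E = 0.05 at 95% confidence, z = 1.960.
n = p̂(1−p̂)(z/E)² = 0.438 × 0.562 × (1.960/0.05)² = 378.25 — call this n₀.
Finite-population correction with N = 1,620: n = n₀ / (1 + (n₀−1)/N) = 378.25 / 1.233 = 306.77
Round up: n = 307.

n = 307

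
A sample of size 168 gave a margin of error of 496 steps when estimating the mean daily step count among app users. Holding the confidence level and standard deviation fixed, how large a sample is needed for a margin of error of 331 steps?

Margin of error scales as 1/√n, so n₂ = n₁·(E₁/E₂)².
n₂ = 168 × (496/331)² = 168 × 2.245 = 377.16
Round up: n₂ = 378.

378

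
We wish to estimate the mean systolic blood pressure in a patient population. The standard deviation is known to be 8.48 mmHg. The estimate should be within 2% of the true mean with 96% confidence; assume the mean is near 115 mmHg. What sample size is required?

For a mean, the margin of error is E = z·σ/√n, so n = (zσ/E)².
At 96% confidence, z = 2.054.
E = 2% of 115 = 2.3 mmHg.
n = (2.054 × 8.48 / 2.3)² = 57.35
Round up: n = 58.

58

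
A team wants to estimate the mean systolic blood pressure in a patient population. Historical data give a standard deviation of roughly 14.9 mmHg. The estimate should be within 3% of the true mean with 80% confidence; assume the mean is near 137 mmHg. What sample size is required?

For a mean, the margin of error is E = z·σ/√n, so n = (zσ/E)².
At 80% confidence, z = 1.282.
E = 3% of 137 = 4.11 mmHg.
n = (1.282 × 14.9 / 4.11)² = 21.60
Round up: n = 22.

n = 22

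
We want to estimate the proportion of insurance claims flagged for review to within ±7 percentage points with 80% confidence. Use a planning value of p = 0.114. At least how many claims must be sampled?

For a proportion with margin E = 0.07 at 80% confidence, z = 1.282.
n = p̂(1−p̂)(z/E)² = 0.114 × 0.886 × (1.282/0.07)² = 33.88
Round up: n = 34.

n = 34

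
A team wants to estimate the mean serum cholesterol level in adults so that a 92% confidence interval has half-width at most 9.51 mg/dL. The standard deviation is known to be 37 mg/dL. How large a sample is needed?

For a mean, the margin of error is E = z·σ/√n, so n = (zσ/E)².
At 92% confidence, z = 1.751.
n = (1.751 × 37 / 9.51)² = 46.41
Round up: n = 47.

n = 47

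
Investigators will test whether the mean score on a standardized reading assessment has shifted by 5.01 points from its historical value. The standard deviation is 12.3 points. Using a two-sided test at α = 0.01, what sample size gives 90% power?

For a one-sample z-test, n = ((z_{α/2} + z_β)·σ/δ)².
z_{α/2} = 2.576 (two-sided α = 0.01); z_β = 1.282 (power 90% → β = 0.1).
n = (3.858 × 12.3 / 5.01)² = 89.71
Round up: n = 90.

n = 90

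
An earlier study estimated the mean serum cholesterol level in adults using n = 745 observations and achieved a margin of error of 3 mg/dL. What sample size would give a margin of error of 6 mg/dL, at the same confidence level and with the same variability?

Margin of error scales as 1/√n, so n₂ = n₁·(E₁/E₂)².
n₂ = 745 × (3/6)² = 745 × 0.25 = 186.25
Round up: n₂ = 187.

n = 187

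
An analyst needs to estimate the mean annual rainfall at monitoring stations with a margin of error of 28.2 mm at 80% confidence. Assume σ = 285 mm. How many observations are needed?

For a mean, the margin of error is E = z·σ/√n, so n = (zσ/E)².
At 80% confidence, z = 1.282.
n = (1.282 × 285 / 28.2)² = 167.87
Round up: n = 168.

n = 168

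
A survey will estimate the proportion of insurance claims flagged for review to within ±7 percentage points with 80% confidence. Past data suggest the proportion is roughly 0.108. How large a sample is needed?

n = 33

For a proportion with margin E = 0.07 at 80% confidence, z = 1.282.
n = p̂(1−p̂)(z/E)² = 0.108 × 0.892 × (1.282/0.07)² = 32.31
Round up: n = 33.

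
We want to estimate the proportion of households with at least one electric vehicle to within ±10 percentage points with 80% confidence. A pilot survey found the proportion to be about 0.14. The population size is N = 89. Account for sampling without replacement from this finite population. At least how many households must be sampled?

17

For a proportion with margin E = 0.1 at 80% confidence, z = 1.282.
n = p̂(1−p̂)(z/E)² = 0.14 × 0.86 × (1.282/0.1)² = 19.79 — call this n₀.
Finite-population correction with N = 89: n = n₀ / (1 + (n₀−1)/N) = 19.79 / 1.211 = 16.34
Round up: n = 17.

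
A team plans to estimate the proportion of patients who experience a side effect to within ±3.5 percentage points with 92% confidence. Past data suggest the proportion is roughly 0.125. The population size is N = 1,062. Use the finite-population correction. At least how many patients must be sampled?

n = 218

For a proportion with margin E = 0.035 at 92% confidence, z = 1.751.
n = p̂(1−p̂)(z/E)² = 0.125 × 0.875 × (1.751/0.035)² = 273.75 — call this n₀.
Finite-population correction with N = 1,062: n = n₀ / (1 + (n₀−1)/N) = 273.75 / 1.257 = 217.78
Round up: n = 218.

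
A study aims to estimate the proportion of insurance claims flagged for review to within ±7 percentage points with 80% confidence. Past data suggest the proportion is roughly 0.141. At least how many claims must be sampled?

For a proportion with margin E = 0.07 at 80% confidence, z = 1.282.
n = p̂(1−p̂)(z/E)² = 0.141 × 0.859 × (1.282/0.07)² = 40.62
Round up: n = 41.

41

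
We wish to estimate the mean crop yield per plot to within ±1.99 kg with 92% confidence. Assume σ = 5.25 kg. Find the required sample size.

For a mean, the margin of error is E = z·σ/√n, so n = (zσ/E)².
At 92% confidence, z = 1.751.
n = (1.751 × 5.25 / 1.99)² = 21.34
Round up: n = 22.

n = 22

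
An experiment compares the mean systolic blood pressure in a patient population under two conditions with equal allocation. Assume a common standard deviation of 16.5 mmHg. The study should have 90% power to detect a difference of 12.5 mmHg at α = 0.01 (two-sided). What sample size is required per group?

52 per group

For two equal groups, n per group = 2·((z_{α/2} + z_β)·σ/δ)².
z_{α/2} = 2.576; z_β = 1.282 (power 90%).
n = 2 × (3.858 × 16.5 / 12.5)² = 2 × 25.93 = 51.86
Round up: n = 52 per group.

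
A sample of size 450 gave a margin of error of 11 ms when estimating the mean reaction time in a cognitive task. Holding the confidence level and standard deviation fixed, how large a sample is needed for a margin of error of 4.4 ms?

Margin of error scales as 1/√n, so n₂ = n₁·(E₁/E₂)².
n₂ = 450 × (11/4.4)² = 450 × 6.25 = 2812.50
Round up: n₂ = 2813.

2813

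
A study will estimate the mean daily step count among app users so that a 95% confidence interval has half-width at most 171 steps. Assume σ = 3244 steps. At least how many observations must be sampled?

For a mean, the margin of error is E = z·σ/√n, so n = (zσ/E)².
At 95% confidence, z = 1.960.
n = (1.960 × 3244 / 171)² = 1382.55
Round up: n = 1383.

n = 1383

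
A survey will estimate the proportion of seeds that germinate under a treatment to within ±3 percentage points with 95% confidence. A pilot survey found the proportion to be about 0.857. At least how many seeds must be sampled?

524

For a proportion with margin E = 0.03 at 95% confidence, z = 1.960.
n = p̂(1−p̂)(z/E)² = 0.857 × 0.143 × (1.960/0.03)² = 523.10
Round up: n = 524.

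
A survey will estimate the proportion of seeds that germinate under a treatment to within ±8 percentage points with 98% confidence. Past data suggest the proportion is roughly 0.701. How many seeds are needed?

For a proportion with margin E = 0.08 at 98% confidence, z = 2.326.
n = p̂(1−p̂)(z/E)² = 0.701 × 0.299 × (2.326/0.08)² = 177.19
Round up: n = 178.

n = 178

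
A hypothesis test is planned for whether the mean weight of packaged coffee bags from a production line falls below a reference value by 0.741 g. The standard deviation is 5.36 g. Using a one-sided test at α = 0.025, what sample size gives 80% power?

n = 411

For a one-sample z-test, n = ((z_α + z_β)·σ/δ)².
z_α = 1.960 (one-sided α = 0.025); z_β = 0.842 (power 80% → β = 0.2).
n = (2.802 × 5.36 / 0.741)² = 410.80
Round up: n = 411.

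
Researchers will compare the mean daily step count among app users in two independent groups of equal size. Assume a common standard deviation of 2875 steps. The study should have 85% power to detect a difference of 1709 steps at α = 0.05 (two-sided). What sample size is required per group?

For two equal groups, n per group = 2·((z_{α/2} + z_β)·σ/δ)².
z_{α/2} = 1.960; z_β = 1.036 (power 85%).
n = 2 × (2.996 × 2875 / 1709)² = 2 × 25.40 = 50.80
Round up: n = 51 per group.

51 per group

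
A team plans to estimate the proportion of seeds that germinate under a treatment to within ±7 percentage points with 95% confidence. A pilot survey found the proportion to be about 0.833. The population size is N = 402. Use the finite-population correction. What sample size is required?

86

For a proportion with margin E = 0.07 at 95% confidence, z = 1.960.
n = p̂(1−p̂)(z/E)² = 0.833 × 0.167 × (1.960/0.07)² = 109.06 — call this n₀.
Finite-population correction with N = 402: n = n₀ / (1 + (n₀−1)/N) = 109.06 / 1.269 = 85.94
Round up: n = 86.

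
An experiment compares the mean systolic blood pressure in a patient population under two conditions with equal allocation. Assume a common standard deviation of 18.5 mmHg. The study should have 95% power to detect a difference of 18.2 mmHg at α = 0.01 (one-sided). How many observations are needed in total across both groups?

For two equal groups, n per group = 2·((z_α + z_β)·σ/δ)².
z_α = 2.326; z_β = 1.645 (power 95%).
n = 2 × (3.971 × 18.5 / 18.2)² = 2 × 16.29 = 32.58
Round up: n = 33 per group.
Total across both groups: 2 × 33 = 66.

66 total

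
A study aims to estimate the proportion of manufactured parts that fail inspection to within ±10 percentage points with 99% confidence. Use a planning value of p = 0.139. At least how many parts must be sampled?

80

For a proportion with margin E = 0.1 at 99% confidence, z = 2.576.
n = p̂(1−p̂)(z/E)² = 0.139 × 0.861 × (2.576/0.1)² = 79.42
Round up: n = 80.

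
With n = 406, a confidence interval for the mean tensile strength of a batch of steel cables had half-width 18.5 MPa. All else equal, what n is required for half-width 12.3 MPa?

919

Margin of error scales as 1/√n, so n₂ = n₁·(E₁/E₂)².
n₂ = 406 × (18.5/12.3)² = 406 × 2.262 = 918.37
Round up: n₂ = 919.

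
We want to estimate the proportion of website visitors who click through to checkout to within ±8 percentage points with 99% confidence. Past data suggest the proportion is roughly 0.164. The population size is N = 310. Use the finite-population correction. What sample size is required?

For a proportion with margin E = 0.08 at 99% confidence, z = 2.576.
n = p̂(1−p̂)(z/E)² = 0.164 × 0.836 × (2.576/0.08)² = 142.15 — call this n₀.
Finite-population correction with N = 310: n = n₀ / (1 + (n₀−1)/N) = 142.15 / 1.455 = 97.70
Round up: n = 98.

98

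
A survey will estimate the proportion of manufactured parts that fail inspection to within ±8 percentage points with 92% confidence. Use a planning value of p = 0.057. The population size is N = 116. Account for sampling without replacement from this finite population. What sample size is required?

n = 22

For a proportion with margin E = 0.08 at 92% confidence, z = 1.751.
n = p̂(1−p̂)(z/E)² = 0.057 × 0.943 × (1.751/0.08)² = 25.75 — call this n₀.
Finite-population correction with N = 116: n = n₀ / (1 + (n₀−1)/N) = 25.75 / 1.213 = 21.23
Round up: n = 22.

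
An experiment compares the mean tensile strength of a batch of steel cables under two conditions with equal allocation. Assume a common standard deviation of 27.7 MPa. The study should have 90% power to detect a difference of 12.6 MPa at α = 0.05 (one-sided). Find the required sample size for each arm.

For two equal groups, n per group = 2·((z_α + z_β)·σ/δ)².
z_α = 1.645; z_β = 1.282 (power 90%).
n = 2 × (2.927 × 27.7 / 12.6)² = 2 × 41.41 = 82.82
Round up: n = 83 per group.

83 per group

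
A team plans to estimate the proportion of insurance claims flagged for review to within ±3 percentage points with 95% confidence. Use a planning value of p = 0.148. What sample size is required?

539

For a proportion with margin E = 0.03 at 95% confidence, z = 1.960.
n = p̂(1−p̂)(z/E)² = 0.148 × 0.852 × (1.960/0.03)² = 538.23
Round up: n = 539.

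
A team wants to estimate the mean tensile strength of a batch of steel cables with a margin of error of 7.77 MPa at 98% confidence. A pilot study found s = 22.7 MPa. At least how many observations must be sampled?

47

For a mean, the margin of error is E = z·σ/√n, so n = (zσ/E)².
At 98% confidence, z = 2.326.
n = (2.326 × 22.7 / 7.77)² = 46.18
Round up: n = 47.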